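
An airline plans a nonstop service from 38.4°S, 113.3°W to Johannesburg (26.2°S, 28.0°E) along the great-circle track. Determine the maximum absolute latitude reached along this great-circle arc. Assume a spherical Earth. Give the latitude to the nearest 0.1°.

≈ 62.8°S

The great circle lies in the plane with unit normal n̂ = (p₁ × p₂)/|p₁ × p₂|.
Here n̂_z ≈ +0.457; the vertex latitude is φ_max = arccos|n̂_z| ≈ 62.8°.
Check via Clairaut: cos φ_max = |cos φ₁| · sin C = cos(38.4°)·sin(144.3°) ≈ 0.457, again giving ≈ 62.8°.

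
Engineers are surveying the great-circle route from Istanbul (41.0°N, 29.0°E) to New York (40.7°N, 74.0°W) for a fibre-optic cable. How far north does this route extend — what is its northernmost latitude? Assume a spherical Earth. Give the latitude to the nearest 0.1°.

The great circle lies in the plane with unit normal n̂ = (p₁ × p₂)/|p₁ × p₂|.
Here n̂_z ≈ -0.584; the vertex latitude is φ_max = arccos|n̂_z| ≈ 54.2°.
Check via Clairaut: cos φ_max = |cos φ₁| · sin C = cos(41.0°)·sin(50.7°) ≈ 0.584, again giving ≈ 54.2°.

≈ 54.2°N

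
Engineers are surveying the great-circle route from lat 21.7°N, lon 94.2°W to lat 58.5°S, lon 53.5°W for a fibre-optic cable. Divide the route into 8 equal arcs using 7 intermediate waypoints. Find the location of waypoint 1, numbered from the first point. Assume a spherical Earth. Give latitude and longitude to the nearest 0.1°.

The haversine formula gives a central angle δ ≈ 1.518 rad (87.0°) between the endpoints.
Interpolate at f = 1/8 with slerp weights a = sin((1−f)δ)/sin δ ≈ 0.972, b = sin(fδ)/sin δ ≈ 0.189.
p = a·p₁ + b·p₂ ≈ (-0.007, -0.980, 0.198); φ = arcsin(p_z) ≈ 11.44°, λ = atan2(p_y, p_x) ≈ -90.44°.

≈ lat 11.4°N, lon 90.4°W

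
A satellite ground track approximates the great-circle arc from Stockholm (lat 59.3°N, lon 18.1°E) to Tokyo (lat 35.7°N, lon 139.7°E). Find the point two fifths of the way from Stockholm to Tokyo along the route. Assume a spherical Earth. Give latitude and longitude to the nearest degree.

Convert each endpoint to a unit vector on the sphere (x = cos φ cos λ, y = cos φ sin λ, z = sin φ).
The central angle between the endpoints is δ = arccos(p₁·p₂) ≈ 1.282 rad (73.5°).
Interpolate at f = 2/5 with slerp weights a = sin((1−f)δ)/sin δ ≈ 0.726, b = sin(fδ)/sin δ ≈ 0.512.
p = a·p₁ + b·p₂ ≈ (0.035, 0.384, 0.923); φ = arcsin(p_z) ≈ 67.32°, λ = atan2(p_y, p_x) ≈ 84.77°.

≈ lat 67°N, lon 85°E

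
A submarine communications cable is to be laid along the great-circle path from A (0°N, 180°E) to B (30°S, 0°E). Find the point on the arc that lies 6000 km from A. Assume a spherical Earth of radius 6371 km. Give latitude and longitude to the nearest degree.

The haversine formula gives a central angle δ ≈ 2.618 rad (150.0°) between the endpoints. The total great-circle distance is δ·R ≈ 2.618 × 6371 ≈ 16679 km, so the target fraction is f = 6000/16679 ≈ 0.360.
Interpolate at f ≈ 0.360 with slerp weights a = sin((1−f)δ)/sin δ ≈ 1.989, b = sin(fδ)/sin δ ≈ 1.617.
p = a·p₁ + b·p₂ ≈ (-0.588, -0.000, -0.809); φ = arcsin(p_z) ≈ -53.96°, λ = atan2(p_y, p_x) ≈ -180.00°.

≈ (54°S, 180°E)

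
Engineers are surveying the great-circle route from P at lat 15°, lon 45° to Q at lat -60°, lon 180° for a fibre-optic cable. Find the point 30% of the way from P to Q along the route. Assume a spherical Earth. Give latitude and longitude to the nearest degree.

≈ lat -19°, lon 61°

From cos δ = sin φ₁ sin φ₂ + cos φ₁ cos φ₂ cos Δλ, the central angle is δ ≈ 2.172 rad (124.4°).
Interpolate at f = 0.30 with slerp weights a = sin((1−f)δ)/sin δ ≈ 1.211, b = sin(fδ)/sin δ ≈ 0.735.
p = a·p₁ + b·p₂ ≈ (0.459, 0.827, -0.323); φ = arcsin(p_z) ≈ -18.87°, λ = atan2(p_y, p_x) ≈ 60.95°.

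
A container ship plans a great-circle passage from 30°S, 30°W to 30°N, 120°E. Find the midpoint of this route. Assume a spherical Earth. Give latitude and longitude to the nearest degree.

From cos δ = sin φ₁ sin φ₂ + cos φ₁ cos φ₂ cos Δλ, the central angle is δ ≈ 2.689 rad (154.1°).
Interpolate at f = 1/2 with slerp weights a = sin((1−f)δ)/sin δ ≈ 2.231, b = sin(fδ)/sin δ ≈ 2.231.
p = a·p₁ + b·p₂ ≈ (0.707, 0.707, 0.000); φ = arcsin(p_z) ≈ 0.00°, λ = atan2(p_y, p_x) ≈ 45.00°.

≈ 0°N, 45°E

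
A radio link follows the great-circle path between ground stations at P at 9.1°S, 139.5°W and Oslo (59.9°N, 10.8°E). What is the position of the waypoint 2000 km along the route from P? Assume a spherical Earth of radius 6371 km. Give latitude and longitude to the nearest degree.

≈ 8°N, 134°W

Write both endpoints as unit vectors p₁, p₂ with components (cos φ cos λ, cos φ sin λ, sin φ).
The central angle between the endpoints is δ = arccos(p₁·p₂) ≈ 2.174 rad (124.5°). The total great-circle distance is δ·R ≈ 2.174 × 6371 ≈ 13848 km, so the target fraction is f = 2000/13848 ≈ 0.144.
Interpolate at f ≈ 0.144 with slerp weights a = sin((1−f)δ)/sin δ ≈ 1.164, b = sin(fδ)/sin δ ≈ 0.375.
p = a·p₁ + b·p₂ ≈ (-0.689, -0.711, 0.140); φ = arcsin(p_z) ≈ 8.06°, λ = atan2(p_y, p_x) ≈ -134.10°.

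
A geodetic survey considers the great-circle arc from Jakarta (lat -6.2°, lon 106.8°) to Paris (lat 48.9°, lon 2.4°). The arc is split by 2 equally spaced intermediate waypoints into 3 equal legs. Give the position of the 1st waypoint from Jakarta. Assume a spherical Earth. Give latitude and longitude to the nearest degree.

≈ lat 20°, lon 83°

Convert each endpoint to a unit vector on the sphere (x = cos φ cos λ, y = cos φ sin λ, z = sin φ).
The central angle between the endpoints is δ = arccos(p₁·p₂) ≈ 1.817 rad (104.1°).
Interpolate at f = 1/3 with slerp weights a = sin((1−f)δ)/sin δ ≈ 0.965, b = sin(fδ)/sin δ ≈ 0.587.
p = a·p₁ + b·p₂ ≈ (0.108, 0.935, 0.338); φ = arcsin(p_z) ≈ 19.76°, λ = atan2(p_y, p_x) ≈ 83.40°.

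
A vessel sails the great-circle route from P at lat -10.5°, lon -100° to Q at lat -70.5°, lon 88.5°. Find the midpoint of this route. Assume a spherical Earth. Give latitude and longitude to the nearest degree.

Write both endpoints as unit vectors p₁, p₂ with components (cos φ cos λ, cos φ sin λ, sin φ).
The central angle between the endpoints is δ = arccos(p₁·p₂) ≈ 1.724 rad (98.8°).
Interpolate at f = 1/2 with slerp weights a = sin((1−f)δ)/sin δ ≈ 0.768, b = sin(fδ)/sin δ ≈ 0.768.
p = a·p₁ + b·p₂ ≈ (-0.124, -0.488, -0.864); φ = arcsin(p_z) ≈ -59.79°, λ = atan2(p_y, p_x) ≈ -104.32°.

≈ lat -60°, lon -104°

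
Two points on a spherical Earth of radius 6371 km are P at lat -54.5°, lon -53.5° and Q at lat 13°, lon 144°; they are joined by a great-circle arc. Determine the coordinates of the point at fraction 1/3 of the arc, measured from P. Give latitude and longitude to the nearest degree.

Convert each endpoint to a unit vector on the sphere (x = cos φ cos λ, y = cos φ sin λ, z = sin φ).
The central angle between the endpoints is δ = arccos(p₁·p₂) ≈ 2.379 rad (136.3°).
Interpolate at f = 1/3 with slerp weights a = sin((1−f)δ)/sin δ ≈ 1.447, b = sin(fδ)/sin δ ≈ 1.031.
p = a·p₁ + b·p₂ ≈ (-0.313, -0.085, -0.946); φ = arcsin(p_z) ≈ -71.09°, λ = atan2(p_y, p_x) ≈ -164.79°.

≈ lat -71°, lon -165°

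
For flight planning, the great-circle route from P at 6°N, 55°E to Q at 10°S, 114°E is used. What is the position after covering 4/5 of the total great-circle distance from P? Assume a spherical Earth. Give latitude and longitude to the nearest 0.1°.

≈ 7.1°S, 102.0°E

Write both endpoints as unit vectors p₁, p₂ with components (cos φ cos λ, cos φ sin λ, sin φ).
The central angle between the endpoints is δ = arccos(p₁·p₂) ≈ 1.063 rad (60.9°).
Interpolate at f = 4/5 with slerp weights a = sin((1−f)δ)/sin δ ≈ 0.241, b = sin(fδ)/sin δ ≈ 0.860.
p = a·p₁ + b·p₂ ≈ (-0.207, 0.970, -0.124); φ = arcsin(p_z) ≈ -7.13°, λ = atan2(p_y, p_x) ≈ 102.03°.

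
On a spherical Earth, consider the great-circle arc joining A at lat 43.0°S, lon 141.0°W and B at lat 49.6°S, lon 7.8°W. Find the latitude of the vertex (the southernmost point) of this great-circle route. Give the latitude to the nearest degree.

≈ 69°S

The great circle lies in the plane with unit normal n̂ = (p₁ × p₂)/|p₁ × p₂|.
Here n̂_z ≈ +0.352; the vertex latitude is φ_max = arccos|n̂_z| ≈ 69.4°.
Check via Clairaut: cos φ_max = |cos φ₁| · sin C = cos(43.0°)·sin(151.2°) ≈ 0.352, again giving ≈ 69.4°.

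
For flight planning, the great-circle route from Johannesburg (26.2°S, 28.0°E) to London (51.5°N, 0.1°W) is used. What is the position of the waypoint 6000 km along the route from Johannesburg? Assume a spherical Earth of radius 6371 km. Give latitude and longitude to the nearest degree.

≈ 26°N, 13°E

Write both endpoints as unit vectors p₁, p₂ with components (cos φ cos λ, cos φ sin λ, sin φ).
The central angle between the endpoints is δ = arccos(p₁·p₂) ≈ 1.423 rad (81.5°). The total great-circle distance is δ·R ≈ 1.423 × 6371 ≈ 9066 km, so the target fraction is f = 6000/9066 ≈ 0.662.
Interpolate at f ≈ 0.662 with slerp weights a = sin((1−f)δ)/sin δ ≈ 0.468, b = sin(fδ)/sin δ ≈ 0.818.
p = a·p₁ + b·p₂ ≈ (0.880, 0.196, 0.433); φ = arcsin(p_z) ≈ 25.67°, λ = atan2(p_y, p_x) ≈ 12.58°.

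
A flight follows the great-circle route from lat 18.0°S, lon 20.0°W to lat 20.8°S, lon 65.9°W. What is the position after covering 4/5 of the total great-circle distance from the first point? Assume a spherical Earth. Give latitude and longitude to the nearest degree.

≈ lat 21°S, lon 57°W

From cos δ = sin φ₁ sin φ₂ + cos φ₁ cos φ₂ cos Δλ, the central angle is δ ≈ 0.755 rad (43.2°).
Interpolate at f = 4/5 with slerp weights a = sin((1−f)δ)/sin δ ≈ 0.219, b = sin(fδ)/sin δ ≈ 0.829.
p = a·p₁ + b·p₂ ≈ (0.513, -0.779, -0.362); φ = arcsin(p_z) ≈ -21.23°, λ = atan2(p_y, p_x) ≈ -56.65°.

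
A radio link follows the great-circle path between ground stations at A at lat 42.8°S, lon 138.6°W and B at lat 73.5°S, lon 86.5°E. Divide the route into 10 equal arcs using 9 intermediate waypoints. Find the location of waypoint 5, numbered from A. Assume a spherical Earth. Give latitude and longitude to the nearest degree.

≈ lat 71°S, lon 159°W

Write both endpoints as unit vectors p₁, p₂ with components (cos φ cos λ, cos φ sin λ, sin φ).
The central angle between the endpoints is δ = arccos(p₁·p₂) ≈ 1.042 rad (59.7°).
Interpolate at f = 5/10 with slerp weights a = sin((1−f)δ)/sin δ ≈ 0.577, b = sin(fδ)/sin δ ≈ 0.577.
p = a·p₁ + b·p₂ ≈ (-0.307, -0.116, -0.944); φ = arcsin(p_z) ≈ -70.82°, λ = atan2(p_y, p_x) ≈ -159.27°.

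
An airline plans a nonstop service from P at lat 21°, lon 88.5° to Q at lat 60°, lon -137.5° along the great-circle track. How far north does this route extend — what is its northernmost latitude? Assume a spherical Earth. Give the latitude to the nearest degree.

≈ 70°

The great circle lies in the plane with unit normal n̂ = (p₁ × p₂)/|p₁ × p₂|.
Here n̂_z ≈ +0.336; the vertex latitude is φ_max = arccos|n̂_z| ≈ 70.4°.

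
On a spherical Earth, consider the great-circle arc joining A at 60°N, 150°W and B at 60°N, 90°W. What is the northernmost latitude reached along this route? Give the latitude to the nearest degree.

The great circle lies in the plane with unit normal n̂ = (p₁ × p₂)/|p₁ × p₂|.
Here n̂_z ≈ +0.447; the vertex latitude is φ_max = arccos|n̂_z| ≈ 63.4°.
Check via Clairaut: cos φ_max = |cos φ₁| · sin C = cos(60.0°)·sin(63.4°) ≈ 0.447, again giving ≈ 63.4°.

≈ 63°N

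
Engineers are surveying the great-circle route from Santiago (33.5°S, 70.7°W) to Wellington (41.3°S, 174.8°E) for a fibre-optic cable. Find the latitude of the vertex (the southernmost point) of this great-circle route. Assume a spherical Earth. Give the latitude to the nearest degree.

The great circle lies in the plane with unit normal n̂ = (p₁ × p₂)/|p₁ × p₂|.
Here n̂_z ≈ -0.573; the vertex latitude is φ_max = arccos|n̂_z| ≈ 55.0°.

≈ 55°S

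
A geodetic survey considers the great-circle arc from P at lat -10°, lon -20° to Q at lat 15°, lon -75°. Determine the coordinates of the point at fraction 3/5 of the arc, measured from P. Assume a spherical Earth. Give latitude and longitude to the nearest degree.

≈ lat 5°, lon -53°

Convert each endpoint to a unit vector on the sphere (x = cos φ cos λ, y = cos φ sin λ, z = sin φ).
The central angle between the endpoints is δ = arccos(p₁·p₂) ≈ 1.046 rad (60.0°).
Interpolate at f = 3/5 with slerp weights a = sin((1−f)δ)/sin δ ≈ 0.470, b = sin(fδ)/sin δ ≈ 0.679.
p = a·p₁ + b·p₂ ≈ (0.604, -0.791, 0.094); φ = arcsin(p_z) ≈ 5.40°, λ = atan2(p_y, p_x) ≈ -52.64°.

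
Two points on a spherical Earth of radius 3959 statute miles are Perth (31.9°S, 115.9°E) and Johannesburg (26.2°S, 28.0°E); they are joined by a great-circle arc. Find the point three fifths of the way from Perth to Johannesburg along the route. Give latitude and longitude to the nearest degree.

≈ (37°S, 61°E)

Convert each endpoint to a unit vector on the sphere (x = cos φ cos λ, y = cos φ sin λ, z = sin φ).
The central angle between the endpoints is δ = arccos(p₁·p₂) ≈ 1.307 rad (74.9°).
Interpolate at f = 3/5 with slerp weights a = sin((1−f)δ)/sin δ ≈ 0.517, b = sin(fδ)/sin δ ≈ 0.731.
p = a·p₁ + b·p₂ ≈ (0.388, 0.703, -0.596); φ = arcsin(p_z) ≈ -36.60°, λ = atan2(p_y, p_x) ≈ 61.12°.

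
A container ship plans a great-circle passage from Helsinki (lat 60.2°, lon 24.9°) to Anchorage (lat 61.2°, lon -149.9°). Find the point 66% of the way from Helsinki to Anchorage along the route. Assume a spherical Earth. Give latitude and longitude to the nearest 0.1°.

≈ lat 81.0°, lon -143.3°

Write both endpoints as unit vectors p₁, p₂ with components (cos φ cos λ, cos φ sin λ, sin φ).
The central angle between the endpoints is δ = arccos(p₁·p₂) ≈ 1.022 rad (58.5°).
Interpolate at f = 0.66 with slerp weights a = sin((1−f)δ)/sin δ ≈ 0.399, b = sin(fδ)/sin δ ≈ 0.732.
p = a·p₁ + b·p₂ ≈ (-0.125, -0.093, 0.988); φ = arcsin(p_z) ≈ 81.02°, λ = atan2(p_y, p_x) ≈ -143.29°.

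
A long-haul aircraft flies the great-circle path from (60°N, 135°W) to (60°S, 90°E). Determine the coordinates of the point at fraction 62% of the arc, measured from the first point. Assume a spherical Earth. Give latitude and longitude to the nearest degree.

From cos δ = sin φ₁ sin φ₂ + cos φ₁ cos φ₂ cos Δλ, the central angle is δ ≈ 2.757 rad (157.9°).
Interpolate at f = 0.62 with slerp weights a = sin((1−f)δ)/sin δ ≈ 2.306, b = sin(fδ)/sin δ ≈ 2.637.
p = a·p₁ + b·p₂ ≈ (-0.815, 0.503, -0.287); φ = arcsin(p_z) ≈ -16.65°, λ = atan2(p_y, p_x) ≈ 148.32°.

≈ (17°S, 148°E)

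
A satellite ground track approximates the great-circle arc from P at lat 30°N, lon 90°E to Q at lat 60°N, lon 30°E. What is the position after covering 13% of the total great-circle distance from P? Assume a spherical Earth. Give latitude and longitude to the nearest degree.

≈ lat 35°N, lon 86°E

Write both endpoints as unit vectors p₁, p₂ with components (cos φ cos λ, cos φ sin λ, sin φ).
The central angle between the endpoints is δ = arccos(p₁·p₂) ≈ 0.864 rad (49.5°).
Interpolate at f = 0.13 with slerp weights a = sin((1−f)δ)/sin δ ≈ 0.898, b = sin(fδ)/sin δ ≈ 0.147.
p = a·p₁ + b·p₂ ≈ (0.064, 0.815, 0.577); φ = arcsin(p_z) ≈ 35.21°, λ = atan2(p_y, p_x) ≈ 85.52°.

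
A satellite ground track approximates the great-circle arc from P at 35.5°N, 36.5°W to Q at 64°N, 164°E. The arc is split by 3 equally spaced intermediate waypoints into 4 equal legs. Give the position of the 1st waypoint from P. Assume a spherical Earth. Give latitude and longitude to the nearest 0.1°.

The haversine formula gives a central angle δ ≈ 1.382 rad (79.2°) between the endpoints.
Interpolate at f = 1/4 with slerp weights a = sin((1−f)δ)/sin δ ≈ 0.876, b = sin(fδ)/sin δ ≈ 0.345.
p = a·p₁ + b·p₂ ≈ (0.428, -0.383, 0.819); φ = arcsin(p_z) ≈ 54.96°, λ = atan2(p_y, p_x) ≈ -41.79°.

≈ 55.0°N, 41.8°W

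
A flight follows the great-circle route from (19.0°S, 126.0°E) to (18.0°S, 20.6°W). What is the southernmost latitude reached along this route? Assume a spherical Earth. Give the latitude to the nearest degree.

≈ 49°S

The great circle lies in the plane with unit normal n̂ = (p₁ × p₂)/|p₁ × p₂|.
Here n̂_z ≈ -0.651; the vertex latitude is φ_max = arccos|n̂_z| ≈ 49.3°.
Check via Clairaut: cos φ_max = |cos φ₁| · sin C = cos(19.0°)·sin(136.4°) ≈ 0.651, again giving ≈ 49.3°.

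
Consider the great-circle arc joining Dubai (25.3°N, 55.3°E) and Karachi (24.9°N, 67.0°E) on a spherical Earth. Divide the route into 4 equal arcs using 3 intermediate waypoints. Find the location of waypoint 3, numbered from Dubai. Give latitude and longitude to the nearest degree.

≈ 25°N, 64°E

Convert each endpoint to a unit vector on the sphere (x = cos φ cos λ, y = cos φ sin λ, z = sin φ).
The central angle between the endpoints is δ = arccos(p₁·p₂) ≈ 0.185 rad (10.6°).
Interpolate at f = 3/4 with slerp weights a = sin((1−f)δ)/sin δ ≈ 0.251, b = sin(fδ)/sin δ ≈ 0.752.
p = a·p₁ + b·p₂ ≈ (0.396, 0.815, 0.424); φ = arcsin(p_z) ≈ 25.09°, λ = atan2(p_y, p_x) ≈ 64.08°.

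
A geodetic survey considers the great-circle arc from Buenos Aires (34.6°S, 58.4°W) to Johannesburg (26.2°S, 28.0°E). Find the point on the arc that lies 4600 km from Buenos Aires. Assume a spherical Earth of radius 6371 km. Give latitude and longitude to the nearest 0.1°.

≈ (38.0°S, 6.6°W)

From cos δ = sin φ₁ sin φ₂ + cos φ₁ cos φ₂ cos Δλ, the central angle is δ ≈ 1.269 rad (72.7°). The total great-circle distance is δ·R ≈ 1.269 × 6371 ≈ 8086 km, so the target fraction is f = 4600/8086 ≈ 0.569.
Interpolate at f ≈ 0.569 with slerp weights a = sin((1−f)δ)/sin δ ≈ 0.545, b = sin(fδ)/sin δ ≈ 0.692.
p = a·p₁ + b·p₂ ≈ (0.783, -0.090, -0.615); φ = arcsin(p_z) ≈ -37.95°, λ = atan2(p_y, p_x) ≈ -6.58°.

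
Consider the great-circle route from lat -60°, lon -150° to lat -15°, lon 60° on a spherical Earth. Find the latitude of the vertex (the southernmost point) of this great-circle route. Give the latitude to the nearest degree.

The great circle lies in the plane with unit normal n̂ = (p₁ × p₂)/|p₁ × p₂|.
Here n̂_z ≈ -0.246; the vertex latitude is φ_max = arccos|n̂_z| ≈ 75.7°.
Check via Clairaut: cos φ_max = |cos φ₁| · sin C = cos(60.0°)·sin(150.5°) ≈ 0.246, again giving ≈ 75.7°.

≈ -76°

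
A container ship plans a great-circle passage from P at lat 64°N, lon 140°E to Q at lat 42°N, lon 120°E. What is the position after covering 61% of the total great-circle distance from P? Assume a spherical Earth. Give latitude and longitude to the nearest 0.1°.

From cos δ = sin φ₁ sin φ₂ + cos φ₁ cos φ₂ cos Δλ, the central angle is δ ≈ 0.433 rad (24.8°).
Interpolate at f = 0.61 with slerp weights a = sin((1−f)δ)/sin δ ≈ 0.401, b = sin(fδ)/sin δ ≈ 0.622.
p = a·p₁ + b·p₂ ≈ (-0.366, 0.513, 0.776); φ = arcsin(p_z) ≈ 50.93°, λ = atan2(p_y, p_x) ≈ 125.47°.

≈ lat 50.9°N, lon 125.5°E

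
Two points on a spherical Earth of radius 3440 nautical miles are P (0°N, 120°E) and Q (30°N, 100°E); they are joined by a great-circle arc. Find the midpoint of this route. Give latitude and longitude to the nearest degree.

The haversine formula gives a central angle δ ≈ 0.620 rad (35.5°) between the endpoints.
Interpolate at f = 1/2 with slerp weights a = sin((1−f)δ)/sin δ ≈ 0.525, b = sin(fδ)/sin δ ≈ 0.525.
p = a·p₁ + b·p₂ ≈ (-0.341, 0.902, 0.263); φ = arcsin(p_z) ≈ 15.22°, λ = atan2(p_y, p_x) ≈ 110.73°.

≈ (15°N, 111°E)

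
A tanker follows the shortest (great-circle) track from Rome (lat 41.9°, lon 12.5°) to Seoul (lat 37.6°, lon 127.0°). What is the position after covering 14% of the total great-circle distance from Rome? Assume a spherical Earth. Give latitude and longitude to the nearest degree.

Convert each endpoint to a unit vector on the sphere (x = cos φ cos λ, y = cos φ sin λ, z = sin φ).
The central angle between the endpoints is δ = arccos(p₁·p₂) ≈ 1.407 rad (80.6°).
Interpolate at f = 0.14 with slerp weights a = sin((1−f)δ)/sin δ ≈ 0.948, b = sin(fδ)/sin δ ≈ 0.198.
p = a·p₁ + b·p₂ ≈ (0.595, 0.278, 0.754); φ = arcsin(p_z) ≈ 48.97°, λ = atan2(p_y, p_x) ≈ 25.08°.

≈ lat 49°, lon 25°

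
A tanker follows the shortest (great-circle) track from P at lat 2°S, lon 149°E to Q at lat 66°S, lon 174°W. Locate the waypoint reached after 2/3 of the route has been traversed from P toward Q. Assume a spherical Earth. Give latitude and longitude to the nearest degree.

≈ lat 46°S, lon 165°E

Convert each endpoint to a unit vector on the sphere (x = cos φ cos λ, y = cos φ sin λ, z = sin φ).
The central angle between the endpoints is δ = arccos(p₁·p₂) ≈ 1.206 rad (69.1°).
Interpolate at f = 2/3 with slerp weights a = sin((1−f)δ)/sin δ ≈ 0.419, b = sin(fδ)/sin δ ≈ 0.771.
p = a·p₁ + b·p₂ ≈ (-0.671, 0.183, -0.719); φ = arcsin(p_z) ≈ -45.96°, λ = atan2(p_y, p_x) ≈ 164.75°.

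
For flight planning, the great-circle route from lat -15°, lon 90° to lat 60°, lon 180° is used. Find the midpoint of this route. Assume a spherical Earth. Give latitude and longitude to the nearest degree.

From cos δ = sin φ₁ sin φ₂ + cos φ₁ cos φ₂ cos Δλ, the central angle is δ ≈ 1.797 rad (103.0°).
Interpolate at f = 1/2 with slerp weights a = sin((1−f)δ)/sin δ ≈ 0.803, b = sin(fδ)/sin δ ≈ 0.803.
p = a·p₁ + b·p₂ ≈ (-0.401, 0.775, 0.487); φ = arcsin(p_z) ≈ 29.17°, λ = atan2(p_y, p_x) ≈ 117.37°.

≈ lat 29°, lon 117°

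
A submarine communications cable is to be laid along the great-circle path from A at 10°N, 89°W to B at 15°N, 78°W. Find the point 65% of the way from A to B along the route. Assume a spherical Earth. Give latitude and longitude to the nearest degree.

Convert each endpoint to a unit vector on the sphere (x = cos φ cos λ, y = cos φ sin λ, z = sin φ).
The central angle between the endpoints is δ = arccos(p₁·p₂) ≈ 0.207 rad (11.8°).
Interpolate at f = 0.65 with slerp weights a = sin((1−f)δ)/sin δ ≈ 0.352, b = sin(fδ)/sin δ ≈ 0.653.
p = a·p₁ + b·p₂ ≈ (0.137, -0.963, 0.230); φ = arcsin(p_z) ≈ 13.30°, λ = atan2(p_y, p_x) ≈ -81.90°.

≈ 13°N, 82°W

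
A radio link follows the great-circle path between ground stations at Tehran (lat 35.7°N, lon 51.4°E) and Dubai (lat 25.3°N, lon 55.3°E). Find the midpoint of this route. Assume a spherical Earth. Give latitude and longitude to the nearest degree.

≈ lat 31°N, lon 53°E

From cos δ = sin φ₁ sin φ₂ + cos φ₁ cos φ₂ cos Δλ, the central angle is δ ≈ 0.191 rad (10.9°).
Interpolate at f = 1/2 with slerp weights a = sin((1−f)δ)/sin δ ≈ 0.502, b = sin(fδ)/sin δ ≈ 0.502.
p = a·p₁ + b·p₂ ≈ (0.513, 0.692, 0.508); φ = arcsin(p_z) ≈ 30.51°, λ = atan2(p_y, p_x) ≈ 53.45°.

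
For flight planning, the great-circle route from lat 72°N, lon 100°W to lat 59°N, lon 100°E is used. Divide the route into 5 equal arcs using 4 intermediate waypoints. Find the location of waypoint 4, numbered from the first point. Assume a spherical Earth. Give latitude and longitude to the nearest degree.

≈ lat 69°N, lon 104°E

Convert each endpoint to a unit vector on the sphere (x = cos φ cos λ, y = cos φ sin λ, z = sin φ).
The central angle between the endpoints is δ = arccos(p₁·p₂) ≈ 0.842 rad (48.3°).
Interpolate at f = 4/5 with slerp weights a = sin((1−f)δ)/sin δ ≈ 0.225, b = sin(fδ)/sin δ ≈ 0.836.
p = a·p₁ + b·p₂ ≈ (-0.087, 0.356, 0.931); φ = arcsin(p_z) ≈ 68.52°, λ = atan2(p_y, p_x) ≈ 103.72°.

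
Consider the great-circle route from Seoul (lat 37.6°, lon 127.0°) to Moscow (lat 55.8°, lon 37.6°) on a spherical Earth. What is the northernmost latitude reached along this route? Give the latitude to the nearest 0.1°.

≈ 58.8°

The great circle lies in the plane with unit normal n̂ = (p₁ × p₂)/|p₁ × p₂|.
Here n̂_z ≈ -0.517; the vertex latitude is φ_max = arccos|n̂_z| ≈ 58.8°.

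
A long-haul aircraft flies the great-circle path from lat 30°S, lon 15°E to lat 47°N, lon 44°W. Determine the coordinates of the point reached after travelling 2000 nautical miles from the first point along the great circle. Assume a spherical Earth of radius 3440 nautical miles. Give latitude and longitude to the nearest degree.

≈ lat 2°S, lon 4°W

Convert each endpoint to a unit vector on the sphere (x = cos φ cos λ, y = cos φ sin λ, z = sin φ).
The central angle between the endpoints is δ = arccos(p₁·p₂) ≈ 1.632 rad (93.5°). The total great-circle distance is δ·R ≈ 1.632 × 3440 ≈ 5615 nmi, so the target fraction is f = 2000/5615 ≈ 0.356.
Interpolate at f ≈ 0.356 with slerp weights a = sin((1−f)δ)/sin δ ≈ 0.870, b = sin(fδ)/sin δ ≈ 0.550.
p = a·p₁ + b·p₂ ≈ (0.997, -0.066, -0.032); φ = arcsin(p_z) ≈ -1.85°, λ = atan2(p_y, p_x) ≈ -3.77°.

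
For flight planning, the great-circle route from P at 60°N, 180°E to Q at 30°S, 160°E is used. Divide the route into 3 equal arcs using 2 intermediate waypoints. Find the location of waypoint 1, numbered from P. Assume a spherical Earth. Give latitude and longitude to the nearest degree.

≈ 30°N, 170°E

The haversine formula gives a central angle δ ≈ 1.597 rad (91.5°) between the endpoints.
Interpolate at f = 1/3 with slerp weights a = sin((1−f)δ)/sin δ ≈ 0.875, b = sin(fδ)/sin δ ≈ 0.508.
p = a·p₁ + b·p₂ ≈ (-0.851, 0.150, 0.504); φ = arcsin(p_z) ≈ 30.25°, λ = atan2(p_y, p_x) ≈ 169.97°.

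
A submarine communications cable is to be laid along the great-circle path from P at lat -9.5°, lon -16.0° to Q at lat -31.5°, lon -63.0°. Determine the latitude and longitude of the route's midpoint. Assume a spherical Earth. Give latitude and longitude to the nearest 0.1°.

≈ lat -22.2°, lon -37.7°

The haversine formula gives a central angle δ ≈ 0.850 rad (48.7°) between the endpoints.
Interpolate at f = 1/2 with slerp weights a = sin((1−f)δ)/sin δ ≈ 0.549, b = sin(fδ)/sin δ ≈ 0.549.
p = a·p₁ + b·p₂ ≈ (0.733, -0.566, -0.377); φ = arcsin(p_z) ≈ -22.17°, λ = atan2(p_y, p_x) ≈ -37.69°.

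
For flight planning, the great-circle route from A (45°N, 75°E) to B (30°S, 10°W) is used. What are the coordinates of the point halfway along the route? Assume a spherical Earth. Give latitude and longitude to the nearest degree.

≈ (10°N, 27°E)

Write both endpoints as unit vectors p₁, p₂ with components (cos φ cos λ, cos φ sin λ, sin φ).
The central angle between the endpoints is δ = arccos(p₁·p₂) ≈ 1.876 rad (107.5°).
Interpolate at f = 1/2 with slerp weights a = sin((1−f)δ)/sin δ ≈ 0.845, b = sin(fδ)/sin δ ≈ 0.845.
p = a·p₁ + b·p₂ ≈ (0.876, 0.450, 0.175); φ = arcsin(p_z) ≈ 10.08°, λ = atan2(p_y, p_x) ≈ 27.21°.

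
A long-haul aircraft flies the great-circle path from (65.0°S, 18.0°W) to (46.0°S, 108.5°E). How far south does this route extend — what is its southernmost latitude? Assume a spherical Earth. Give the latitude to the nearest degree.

The great circle lies in the plane with unit normal n̂ = (p₁ × p₂)/|p₁ × p₂|.
Here n̂_z ≈ +0.269; the vertex latitude is φ_max = arccos|n̂_z| ≈ 74.4°.

≈ 74°S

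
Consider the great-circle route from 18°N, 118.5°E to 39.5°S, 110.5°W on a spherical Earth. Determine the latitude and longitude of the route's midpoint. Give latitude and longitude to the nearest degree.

Convert each endpoint to a unit vector on the sphere (x = cos φ cos λ, y = cos φ sin λ, z = sin φ).
The central angle between the endpoints is δ = arccos(p₁·p₂) ≈ 2.316 rad (132.7°).
Interpolate at f = 1/2 with slerp weights a = sin((1−f)δ)/sin δ ≈ 1.246, b = sin(fδ)/sin δ ≈ 1.246.
p = a·p₁ + b·p₂ ≈ (-0.902, 0.141, -0.408); φ = arcsin(p_z) ≈ -24.05°, λ = atan2(p_y, p_x) ≈ 171.13°.

≈ 24°S, 171°E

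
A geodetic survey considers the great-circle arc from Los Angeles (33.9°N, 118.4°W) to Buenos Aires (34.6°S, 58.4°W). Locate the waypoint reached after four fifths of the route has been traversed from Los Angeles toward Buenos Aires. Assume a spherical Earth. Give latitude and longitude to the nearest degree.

≈ 22°S, 72°W

Convert each endpoint to a unit vector on the sphere (x = cos φ cos λ, y = cos φ sin λ, z = sin φ).
The central angle between the endpoints is δ = arccos(p₁·p₂) ≈ 1.546 rad (88.6°).
Interpolate at f = 4/5 with slerp weights a = sin((1−f)δ)/sin δ ≈ 0.304, b = sin(fδ)/sin δ ≈ 0.945.
p = a·p₁ + b·p₂ ≈ (0.287, -0.885, -0.367); φ = arcsin(p_z) ≈ -21.52°, λ = atan2(p_y, p_x) ≈ -72.00°.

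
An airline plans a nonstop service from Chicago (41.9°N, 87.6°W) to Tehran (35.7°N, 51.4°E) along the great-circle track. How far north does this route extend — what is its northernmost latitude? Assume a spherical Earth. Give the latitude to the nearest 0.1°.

The great circle lies in the plane with unit normal n̂ = (p₁ × p₂)/|p₁ × p₂|.
Here n̂_z ≈ +0.397; the vertex latitude is φ_max = arccos|n̂_z| ≈ 66.6°.
Check via Clairaut: cos φ_max = |cos φ₁| · sin C = cos(41.9°)·sin(32.3°) ≈ 0.397, again giving ≈ 66.6°.

≈ 66.6°N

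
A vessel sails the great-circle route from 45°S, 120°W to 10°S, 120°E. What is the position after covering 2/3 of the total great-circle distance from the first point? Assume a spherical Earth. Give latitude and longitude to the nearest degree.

≈ 35°S, 146°E

Write both endpoints as unit vectors p₁, p₂ with components (cos φ cos λ, cos φ sin λ, sin φ).
The central angle between the endpoints is δ = arccos(p₁·p₂) ≈ 1.798 rad (103.0°).
Interpolate at f = 2/3 with slerp weights a = sin((1−f)δ)/sin δ ≈ 0.579, b = sin(fδ)/sin δ ≈ 0.956.
p = a·p₁ + b·p₂ ≈ (-0.676, 0.461, -0.575); φ = arcsin(p_z) ≈ -35.13°, λ = atan2(p_y, p_x) ≈ 145.69°.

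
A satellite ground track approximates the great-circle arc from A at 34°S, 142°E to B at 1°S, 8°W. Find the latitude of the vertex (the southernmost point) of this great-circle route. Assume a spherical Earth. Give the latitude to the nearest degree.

The great circle lies in the plane with unit normal n̂ = (p₁ × p₂)/|p₁ × p₂|.
Here n̂_z ≈ -0.587; the vertex latitude is φ_max = arccos|n̂_z| ≈ 54.1°.
Check via Clairaut: cos φ_max = |cos φ₁| · sin C = cos(34.0°)·sin(134.9°) ≈ 0.587, again giving ≈ 54.1°.

≈ 54°S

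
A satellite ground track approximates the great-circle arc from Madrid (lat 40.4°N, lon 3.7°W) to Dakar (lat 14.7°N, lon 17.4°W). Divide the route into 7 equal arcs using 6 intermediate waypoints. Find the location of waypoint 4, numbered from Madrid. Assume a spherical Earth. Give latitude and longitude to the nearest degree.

≈ lat 26°N, lon 12°W

From cos δ = sin φ₁ sin φ₂ + cos φ₁ cos φ₂ cos Δλ, the central angle is δ ≈ 0.495 rad (28.3°).
Interpolate at f = 4/7 with slerp weights a = sin((1−f)δ)/sin δ ≈ 0.443, b = sin(fδ)/sin δ ≈ 0.588.
p = a·p₁ + b·p₂ ≈ (0.879, -0.192, 0.436); φ = arcsin(p_z) ≈ 25.87°, λ = atan2(p_y, p_x) ≈ -12.30°.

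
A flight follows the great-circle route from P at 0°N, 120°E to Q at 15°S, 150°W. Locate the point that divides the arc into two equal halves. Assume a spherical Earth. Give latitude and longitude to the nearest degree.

Convert each endpoint to a unit vector on the sphere (x = cos φ cos λ, y = cos φ sin λ, z = sin φ).
The central angle between the endpoints is δ = arccos(p₁·p₂) ≈ 1.571 rad (90.0°).
Interpolate at f = 1/2 with slerp weights a = sin((1−f)δ)/sin δ ≈ 0.707, b = sin(fδ)/sin δ ≈ 0.707.
p = a·p₁ + b·p₂ ≈ (-0.945, 0.271, -0.183); φ = arcsin(p_z) ≈ -10.55°, λ = atan2(p_y, p_x) ≈ 164.01°.

≈ 11°S, 164°E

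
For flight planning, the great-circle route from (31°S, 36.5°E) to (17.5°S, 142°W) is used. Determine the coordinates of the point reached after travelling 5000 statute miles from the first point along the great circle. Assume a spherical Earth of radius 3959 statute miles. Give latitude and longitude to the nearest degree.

Write both endpoints as unit vectors p₁, p₂ with components (cos φ cos λ, cos φ sin λ, sin φ).
The central angle between the endpoints is δ = arccos(p₁·p₂) ≈ 2.295 rad (131.5°). The total great-circle distance is δ·R ≈ 2.295 × 3959 ≈ 9085 mi, so the target fraction is f = 5000/9085 ≈ 0.550.
Interpolate at f ≈ 0.550 with slerp weights a = sin((1−f)δ)/sin δ ≈ 1.146, b = sin(fδ)/sin δ ≈ 1.272.
p = a·p₁ + b·p₂ ≈ (-0.167, -0.163, -0.972); φ = arcsin(p_z) ≈ -76.53°, λ = atan2(p_y, p_x) ≈ -135.67°.

≈ (77°S, 136°W)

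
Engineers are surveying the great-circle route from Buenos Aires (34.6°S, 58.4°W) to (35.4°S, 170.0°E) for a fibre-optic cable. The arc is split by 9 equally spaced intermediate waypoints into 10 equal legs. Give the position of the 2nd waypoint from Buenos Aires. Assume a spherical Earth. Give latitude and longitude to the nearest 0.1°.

Convert each endpoint to a unit vector on the sphere (x = cos φ cos λ, y = cos φ sin λ, z = sin φ).
The central angle between the endpoints is δ = arccos(p₁·p₂) ≈ 1.688 rad (96.7°).
Interpolate at f = 2/10 with slerp weights a = sin((1−f)δ)/sin δ ≈ 0.982, b = sin(fδ)/sin δ ≈ 0.333.
p = a·p₁ + b·p₂ ≈ (0.156, -0.642, -0.751); φ = arcsin(p_z) ≈ -48.68°, λ = atan2(p_y, p_x) ≈ -76.33°.

≈ (48.7°S, 76.3°W)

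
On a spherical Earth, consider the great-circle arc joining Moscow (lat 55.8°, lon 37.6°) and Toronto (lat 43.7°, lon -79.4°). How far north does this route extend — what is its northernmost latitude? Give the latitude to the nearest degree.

≈ 67°

The great circle lies in the plane with unit normal n̂ = (p₁ × p₂)/|p₁ × p₂|.
Here n̂_z ≈ -0.393; the vertex latitude is φ_max = arccos|n̂_z| ≈ 66.9°.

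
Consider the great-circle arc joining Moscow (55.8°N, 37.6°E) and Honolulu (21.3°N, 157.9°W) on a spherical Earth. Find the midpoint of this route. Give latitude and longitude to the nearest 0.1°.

The haversine formula gives a central angle δ ≈ 1.776 rad (101.8°) between the endpoints.
Interpolate at f = 1/2 with slerp weights a = sin((1−f)δ)/sin δ ≈ 0.793, b = sin(fδ)/sin δ ≈ 0.793.
p = a·p₁ + b·p₂ ≈ (-0.331, -0.006, 0.944); φ = arcsin(p_z) ≈ 70.65°, λ = atan2(p_y, p_x) ≈ -178.96°.

≈ 70.7°N, 179.0°W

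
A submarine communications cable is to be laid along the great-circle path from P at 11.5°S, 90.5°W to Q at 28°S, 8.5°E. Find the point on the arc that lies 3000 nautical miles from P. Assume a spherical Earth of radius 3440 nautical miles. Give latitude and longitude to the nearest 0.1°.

Write both endpoints as unit vectors p₁, p₂ with components (cos φ cos λ, cos φ sin λ, sin φ).
The central angle between the endpoints is δ = arccos(p₁·p₂) ≈ 1.613 rad (92.4°). The total great-circle distance is δ·R ≈ 1.613 × 3440 ≈ 5547 nmi, so the target fraction is f = 3000/5547 ≈ 0.541.
Interpolate at f ≈ 0.541 with slerp weights a = sin((1−f)δ)/sin δ ≈ 0.675, b = sin(fδ)/sin δ ≈ 0.766.
p = a·p₁ + b·p₂ ≈ (0.663, -0.562, -0.494); φ = arcsin(p_z) ≈ -29.63°, λ = atan2(p_y, p_x) ≈ -40.25°.

≈ 29.6°S, 40.2°W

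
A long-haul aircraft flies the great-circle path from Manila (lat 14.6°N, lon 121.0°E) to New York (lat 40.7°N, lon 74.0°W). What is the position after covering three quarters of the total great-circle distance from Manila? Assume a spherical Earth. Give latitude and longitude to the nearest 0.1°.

≈ lat 68.5°N, lon 98.6°W

Write both endpoints as unit vectors p₁, p₂ with components (cos φ cos λ, cos φ sin λ, sin φ).
The central angle between the endpoints is δ = arccos(p₁·p₂) ≈ 2.146 rad (123.0°).
Interpolate at f = 3/4 with slerp weights a = sin((1−f)δ)/sin δ ≈ 0.609, b = sin(fδ)/sin δ ≈ 1.191.
p = a·p₁ + b·p₂ ≈ (-0.055, -0.363, 0.930); φ = arcsin(p_z) ≈ 68.49°, λ = atan2(p_y, p_x) ≈ -98.59°.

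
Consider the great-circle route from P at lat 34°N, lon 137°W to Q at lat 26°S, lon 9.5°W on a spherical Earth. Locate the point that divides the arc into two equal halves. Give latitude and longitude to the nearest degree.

≈ lat 9°N, lon 69°W

Convert each endpoint to a unit vector on the sphere (x = cos φ cos λ, y = cos φ sin λ, z = sin φ).
The central angle between the endpoints is δ = arccos(p₁·p₂) ≈ 2.344 rad (134.3°).
Interpolate at f = 1/2 with slerp weights a = sin((1−f)δ)/sin δ ≈ 1.288, b = sin(fδ)/sin δ ≈ 1.288.
p = a·p₁ + b·p₂ ≈ (0.361, -0.920, 0.156); φ = arcsin(p_z) ≈ 8.95°, λ = atan2(p_y, p_x) ≈ -68.57°.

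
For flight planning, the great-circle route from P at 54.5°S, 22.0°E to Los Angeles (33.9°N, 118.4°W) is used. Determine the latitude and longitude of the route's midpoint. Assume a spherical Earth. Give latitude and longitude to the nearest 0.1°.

Write both endpoints as unit vectors p₁, p₂ with components (cos φ cos λ, cos φ sin λ, sin φ).
The central angle between the endpoints is δ = arccos(p₁·p₂) ≈ 2.542 rad (145.6°).
Interpolate at f = 1/2 with slerp weights a = sin((1−f)δ)/sin δ ≈ 1.692, b = sin(fδ)/sin δ ≈ 1.692.
p = a·p₁ + b·p₂ ≈ (0.243, -0.868, -0.434); φ = arcsin(p_z) ≈ -25.72°, λ = atan2(p_y, p_x) ≈ -74.35°.

≈ 25.7°S, 74.3°W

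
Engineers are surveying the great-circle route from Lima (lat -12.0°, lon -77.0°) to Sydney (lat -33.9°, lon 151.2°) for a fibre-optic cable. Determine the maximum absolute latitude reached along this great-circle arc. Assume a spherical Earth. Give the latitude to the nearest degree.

≈ -48°

The great circle lies in the plane with unit normal n̂ = (p₁ × p₂)/|p₁ × p₂|.
Here n̂_z ≈ -0.669; the vertex latitude is φ_max = arccos|n̂_z| ≈ 48.0°.
Check via Clairaut: cos φ_max = |cos φ₁| · sin C = cos(12.0°)·sin(136.9°) ≈ 0.669, again giving ≈ 48.0°.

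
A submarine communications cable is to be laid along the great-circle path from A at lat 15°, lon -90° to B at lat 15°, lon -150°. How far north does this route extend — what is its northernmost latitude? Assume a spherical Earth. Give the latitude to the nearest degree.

≈ 17°

The great circle lies in the plane with unit normal n̂ = (p₁ × p₂)/|p₁ × p₂|.
Here n̂_z ≈ -0.955; the vertex latitude is φ_max = arccos|n̂_z| ≈ 17.2°.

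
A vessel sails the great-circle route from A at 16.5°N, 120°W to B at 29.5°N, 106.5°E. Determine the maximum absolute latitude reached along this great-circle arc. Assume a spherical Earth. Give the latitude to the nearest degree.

≈ 48°N

The great circle lies in the plane with unit normal n̂ = (p₁ × p₂)/|p₁ × p₂|.
Here n̂_z ≈ -0.672; the vertex latitude is φ_max = arccos|n̂_z| ≈ 47.8°.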